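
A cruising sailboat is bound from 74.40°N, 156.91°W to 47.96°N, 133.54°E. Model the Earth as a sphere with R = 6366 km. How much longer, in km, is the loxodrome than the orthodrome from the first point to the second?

215 km

Great circle: cos σ = sin φ₁ sin φ₂ + cos φ₁ cos φ₂ cos Δλ,  σ = 0.6789 rad → d_gc = 4322.1 km
Rhumb line: Δψ = -1.0315, q = Δφ/Δψ = 0.4474, d_rh = R√(Δφ²+q²Δλ²) = 4536.7 km
Excess = 4536.7 − 4322.1 = 214.6 ≈ 215 km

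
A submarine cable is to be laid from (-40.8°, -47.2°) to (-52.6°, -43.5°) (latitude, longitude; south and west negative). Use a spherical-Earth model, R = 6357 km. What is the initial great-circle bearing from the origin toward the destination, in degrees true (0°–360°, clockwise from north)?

169.2°

θ = atan2( sin Δλ·cos φ₂ ,  cos φ₁ sin φ₂ − sin φ₁ cos φ₂ cos Δλ )
  = atan2(+0.0392, -0.2053) = 169.19°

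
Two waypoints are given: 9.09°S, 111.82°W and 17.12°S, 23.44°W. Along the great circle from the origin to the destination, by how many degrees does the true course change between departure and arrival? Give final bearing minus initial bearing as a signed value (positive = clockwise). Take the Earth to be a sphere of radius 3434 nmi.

-24.9°

At departure: θ₁ = atan2(sin Δλ cos φ₂, cos φ₁ sin φ₂ − sin φ₁ cos φ₂ cos Δλ) = 106.69°
At arrival: θ₂ = atan2(sin Δλ cos φ₁, −cos φ₂ sin φ₁ + sin φ₂ cos φ₁ cos Δλ) = 81.77°
Δθ = θ₂ − θ₁ = -24.9°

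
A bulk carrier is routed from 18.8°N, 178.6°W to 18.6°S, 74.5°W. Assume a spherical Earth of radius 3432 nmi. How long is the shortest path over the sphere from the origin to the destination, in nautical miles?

Haversine: a = sin²(Δφ/2)+cos φ₁ cos φ₂ sin²(Δλ/2) = 0.66068;  σ = 2·atan2(√a,√(1−a))
σ = 108.745° → d = Rσ = 3432·1.89796 = 6514 nmi

6514 nmi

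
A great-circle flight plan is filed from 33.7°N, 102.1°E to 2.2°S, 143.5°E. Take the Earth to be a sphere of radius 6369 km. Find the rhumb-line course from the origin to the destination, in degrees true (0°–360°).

132.6°

Meridional parts: M(φ₁)=+0.6254, M(φ₂)=-0.0384 → ΔM = -0.6638;  Δλ = +0.7226 rad
tan C = Δλ / ΔM = -1.0886 → C = 132.57°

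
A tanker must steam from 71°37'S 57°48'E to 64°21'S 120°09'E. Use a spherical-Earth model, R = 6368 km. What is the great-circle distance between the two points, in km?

2584 km

cos σ = sin φ₁ sin φ₂ + cos φ₁ cos φ₂ cos Δλ
      = sin(-71.62°)sin(-64.35°) + cos(-71.62°)cos(-64.35°)cos(62.35°) = 0.9188
σ = 23.248° → d = Rσ = 6368·0.40575 = 2584 km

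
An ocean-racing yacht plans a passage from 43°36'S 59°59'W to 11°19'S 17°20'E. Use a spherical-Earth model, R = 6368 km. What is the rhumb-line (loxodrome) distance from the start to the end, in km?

Rhumb course C = atan2(Δλ, Δψ) with Δψ = ln[tan(π/4+φ₂/2)/tan(π/4+φ₁/2)] = +0.6484, Δλ = +1.3494 → C = 64.34°
d = R·|Δφ| / |cos C| = 6368·0.56345 / 0.43311 = 8284 km

8284 km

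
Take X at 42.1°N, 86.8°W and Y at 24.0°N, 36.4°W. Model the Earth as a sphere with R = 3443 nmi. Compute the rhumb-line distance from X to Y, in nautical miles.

2744 nmi

Rhumb course C = atan2(Δλ, Δψ) with Δψ = ln[tan(π/4+φ₂/2)/tan(π/4+φ₁/2)] = -0.3798, Δλ = +0.8796 → C = 113.35°
d = R·|Δφ| / |cos C| = 3443·0.31590 / 0.39641 = 2744 nmi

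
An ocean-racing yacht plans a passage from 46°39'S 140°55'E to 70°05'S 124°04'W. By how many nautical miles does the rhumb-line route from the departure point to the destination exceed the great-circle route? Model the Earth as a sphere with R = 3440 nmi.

275 nmi

Great circle: cos σ = sin φ₁ sin φ₂ + cos φ₁ cos φ₂ cos Δλ,  σ = 0.8457 rad → d_gc = 2909.09 nmi
Rhumb line: Δψ = -0.8170, q = Δφ/Δψ = 0.5006, d_rh = R√(Δφ²+q²Δλ²) = 3183.62 nmi
Excess = 3183.62 − 2909.09 = 274.53 ≈ 275 nmi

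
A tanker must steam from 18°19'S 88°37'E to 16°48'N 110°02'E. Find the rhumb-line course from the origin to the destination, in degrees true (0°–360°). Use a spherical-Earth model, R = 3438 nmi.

Meridional parts: M(φ₁)=-0.3253, M(φ₂)=+0.2975 → ΔM = +0.6228;  Δλ = +0.3738 rad
tan C = Δλ / ΔM = +0.6002 → C = 30.97°

31.0°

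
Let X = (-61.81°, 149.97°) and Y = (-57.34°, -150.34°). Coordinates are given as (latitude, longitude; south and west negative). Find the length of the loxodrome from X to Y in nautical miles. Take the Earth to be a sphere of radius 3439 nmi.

Rhumb course C = atan2(Δλ, Δψ) with Δψ = ln[tan(π/4+φ₂/2)/tan(π/4+φ₁/2)] = +0.1543, Δλ = +1.0418 → C = 81.57°
d = R·|Δφ| / |cos C| = 3439·0.07802 / 0.14653 = 1831 nmi

1831 nmi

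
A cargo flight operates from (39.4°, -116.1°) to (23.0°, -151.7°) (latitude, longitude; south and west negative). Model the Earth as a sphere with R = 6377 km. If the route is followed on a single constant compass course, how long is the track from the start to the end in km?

3832 km

Rhumb course C = atan2(Δλ, Δψ) with Δψ = ln[tan(π/4+φ₂/2)/tan(π/4+φ₁/2)] = -0.3366, Δλ = -0.6213 → C = 241.55°
d = R·|Δφ| / |cos C| = 6377·0.28623 / 0.47637 = 3832 km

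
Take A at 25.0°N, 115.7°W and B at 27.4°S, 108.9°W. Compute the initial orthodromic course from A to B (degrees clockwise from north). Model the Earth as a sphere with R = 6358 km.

θ = atan2( sin Δλ·cos φ₂ ,  cos φ₁ sin φ₂ − sin φ₁ cos φ₂ cos Δλ )
  = atan2(+0.1051, -0.7897) = 172.42°

172.4°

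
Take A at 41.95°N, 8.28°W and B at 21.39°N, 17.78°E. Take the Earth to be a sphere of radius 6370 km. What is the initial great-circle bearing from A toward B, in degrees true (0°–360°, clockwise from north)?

N = sin Δλ·cos φ₂ = +0.4091;  D = cos φ₁ sin φ₂ − sin φ₁ cos φ₂ cos Δλ = -0.2879
initial course = atan2(N, D) = 125.14°

125.1°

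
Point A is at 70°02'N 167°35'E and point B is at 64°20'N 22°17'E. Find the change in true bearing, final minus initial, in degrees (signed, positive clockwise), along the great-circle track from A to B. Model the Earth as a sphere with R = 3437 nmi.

-142.6°

At departure: θ₁ = atan2(sin Δλ cos φ₂, cos φ₁ sin φ₂ − sin φ₁ cos φ₂ cos Δλ) = 339.00°
At arrival: θ₂ = atan2(sin Δλ cos φ₁, −cos φ₂ sin φ₁ + sin φ₂ cos φ₁ cos Δλ) = 196.41°
Δθ = θ₂ − θ₁ = -142.6°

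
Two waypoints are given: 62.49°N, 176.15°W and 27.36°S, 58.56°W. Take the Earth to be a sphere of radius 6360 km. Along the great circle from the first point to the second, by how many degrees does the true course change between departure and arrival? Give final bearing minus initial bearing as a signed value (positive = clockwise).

+70.3°

At departure: θ₁ = atan2(sin Δλ cos φ₂, cos φ₁ sin φ₂ − sin φ₁ cos φ₂ cos Δλ) = 79.03°
At arrival: θ₂ = atan2(sin Δλ cos φ₁, −cos φ₂ sin φ₁ + sin φ₂ cos φ₁ cos Δλ) = 149.30°
Δθ = θ₂ − θ₁ = +70.3°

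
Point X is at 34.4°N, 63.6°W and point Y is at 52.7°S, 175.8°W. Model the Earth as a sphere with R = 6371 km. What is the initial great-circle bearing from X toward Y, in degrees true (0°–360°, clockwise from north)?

θ = atan2( sin Δλ·cos φ₂ ,  cos φ₁ sin φ₂ − sin φ₁ cos φ₂ cos Δλ )
  = atan2(-0.5611, -0.5270) = 226.79°

226.8°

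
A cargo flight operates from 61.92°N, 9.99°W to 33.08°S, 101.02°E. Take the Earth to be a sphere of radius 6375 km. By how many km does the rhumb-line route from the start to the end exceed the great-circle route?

Great circle: cos σ = sin φ₁ sin φ₂ + cos φ₁ cos φ₂ cos Δλ,  σ = 2.2433 rad → d_gc = 14301.2 km
Rhumb line: Δψ = -1.9984, q = Δφ/Δψ = 0.8297, d_rh = R√(Δφ²+q²Δλ²) = 14722.4 km
Excess = 14722.4 − 14301.2 = 421.2 ≈ 421 km

421 km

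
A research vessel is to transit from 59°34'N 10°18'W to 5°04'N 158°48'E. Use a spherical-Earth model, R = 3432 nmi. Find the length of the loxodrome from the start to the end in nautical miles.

Rhumb course C = atan2(Δλ, Δψ) with Δψ = ln[tan(π/4+φ₂/2)/tan(π/4+φ₁/2)] = -1.2134, Δλ = +2.9514 → C = 112.35°
d = R·|Δφ| / |cos C| = 3432·0.95120 / 0.38025 = 8585 nmi

8585 nmi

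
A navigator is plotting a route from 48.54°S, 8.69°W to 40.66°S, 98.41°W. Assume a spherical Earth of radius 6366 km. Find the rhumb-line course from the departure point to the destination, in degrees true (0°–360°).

Δψ = ln[tan(π/4+φ₂/2)/tan(π/4+φ₁/2)] = +0.1936
Δλ = -1.5659 rad (taken the short way round)
course = atan2(Δλ, Δψ) = 277.05°

277.0°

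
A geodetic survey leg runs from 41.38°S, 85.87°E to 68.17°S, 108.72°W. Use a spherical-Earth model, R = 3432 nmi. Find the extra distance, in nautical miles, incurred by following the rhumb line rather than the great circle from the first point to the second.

1487 nmi

Great circle: cos σ = sin φ₁ sin φ₂ + cos φ₁ cos φ₂ cos Δλ,  σ = 1.2200 rad → d_gc = 4187.1 nmi
Rhumb line: Δψ = -0.8512, q = Δφ/Δψ = 0.5493, d_rh = R√(Δφ²+q²Δλ²) = 5674.1 nmi
Excess = 5674.1 − 4187.1 = 1487.0 ≈ 1487 nmi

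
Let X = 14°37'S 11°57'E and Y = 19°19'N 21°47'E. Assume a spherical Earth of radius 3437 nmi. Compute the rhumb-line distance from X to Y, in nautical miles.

Rhumb course C = atan2(Δλ, Δψ) with Δψ = ln[tan(π/4+φ₂/2)/tan(π/4+φ₁/2)] = +0.6016, Δλ = +0.1716 → C = 15.92°
d = R·|Δφ| / |cos C| = 3437·0.59225 / 0.96164 = 2117 nmi

2117 nmi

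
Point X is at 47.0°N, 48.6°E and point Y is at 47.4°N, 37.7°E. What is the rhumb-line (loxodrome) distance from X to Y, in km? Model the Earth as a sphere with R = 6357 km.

Δψ = ln[tan(π/4+φ₂/2)/tan(π/4+φ₁/2)] = +0.0103;  Δφ = +0.0070 rad,  Δλ = -0.1902 rad
q = Δφ/Δψ = 0.6794
d = R·√(Δφ² + q²Δλ²) = 6357·0.12945 = 823 km

823 km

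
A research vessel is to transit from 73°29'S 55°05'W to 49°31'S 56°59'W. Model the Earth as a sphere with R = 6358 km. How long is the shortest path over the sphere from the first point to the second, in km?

cos σ = sin φ₁ sin φ₂ + cos φ₁ cos φ₂ cos Δλ
      = sin(-73.48°)sin(-49.52°) + cos(-73.48°)cos(-49.52°)cos(-1.90°) = 0.9137
σ = 23.981° → d = Rσ = 6358·0.41855 = 2661 km

2661 km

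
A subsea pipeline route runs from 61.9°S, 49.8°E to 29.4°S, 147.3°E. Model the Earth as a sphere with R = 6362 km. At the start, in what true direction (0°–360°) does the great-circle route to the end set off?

111.0°

N = sin Δλ·cos φ₂ = +0.8638;  D = cos φ₁ sin φ₂ − sin φ₁ cos φ₂ cos Δλ = -0.3315
initial course = atan2(N, D) = 111.00°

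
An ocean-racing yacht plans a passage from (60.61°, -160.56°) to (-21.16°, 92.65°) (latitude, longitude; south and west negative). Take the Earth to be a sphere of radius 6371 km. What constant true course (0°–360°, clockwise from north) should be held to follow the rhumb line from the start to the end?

227.4°

Δψ = ln[tan(π/4+φ₂/2)/tan(π/4+φ₁/2)] = -1.7165
Δλ = -1.8638 rad (taken the short way round)
course = atan2(Δλ, Δψ) = 227.36°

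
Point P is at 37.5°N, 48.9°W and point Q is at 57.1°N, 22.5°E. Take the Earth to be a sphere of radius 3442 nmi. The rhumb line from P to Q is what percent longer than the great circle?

Great circle: σ = 0.8651 rad → d_gc = Rσ = 2977.6 nmi
Rhumb: Δφ = +0.3421, Δλ = +1.2462, Δψ = +0.5129, q = Δφ/Δψ = 0.6669 → d_rh = R√(Δφ²+q²Δλ²) = 3093.5 nmi
Excess = (3093.5 − 2977.6) / 2977.6 = 115.9 / 2977.6 = 3.89% ≈ 3.9%

3.9%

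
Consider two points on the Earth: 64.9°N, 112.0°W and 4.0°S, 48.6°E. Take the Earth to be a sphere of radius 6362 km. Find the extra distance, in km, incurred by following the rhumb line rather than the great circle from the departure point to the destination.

Great circle: cos σ = sin φ₁ sin φ₂ + cos φ₁ cos φ₂ cos Δλ,  σ = 2.0514 rad → d_gc = 13051.0 km
Rhumb line: Δψ = -1.5722, q = Δφ/Δψ = 0.7649, d_rh = R√(Δφ²+q²Δλ²) = 15638.8 km
Excess = 15638.8 − 13051.0 = 2587.8 ≈ 2588 km

2588 km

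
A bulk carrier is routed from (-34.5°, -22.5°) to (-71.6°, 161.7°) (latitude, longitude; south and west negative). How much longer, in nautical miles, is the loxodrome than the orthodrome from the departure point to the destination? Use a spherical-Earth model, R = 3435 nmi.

Great circle: cos σ = sin φ₁ sin φ₂ + cos φ₁ cos φ₂ cos Δλ,  σ = 1.2891 rad → d_gc = 4428.0 nmi
Rhumb line: Δψ = -1.1782, q = Δφ/Δψ = 0.5496, d_rh = R√(Δφ²+q²Δλ²) = 6204.9 nmi
Excess = 6204.9 − 4428.0 = 1776.9 ≈ 1777 nmi

1777 nmi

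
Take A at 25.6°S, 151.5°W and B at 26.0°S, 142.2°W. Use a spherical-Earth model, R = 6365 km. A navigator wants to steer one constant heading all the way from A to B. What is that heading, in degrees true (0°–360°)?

92.7°

Meridional parts: M(φ₁)=-0.4625, M(φ₂)=-0.4702 → ΔM = -0.0078;  Δλ = +0.1623 rad
tan C = Δλ / ΔM = -20.9323 → C = 92.74°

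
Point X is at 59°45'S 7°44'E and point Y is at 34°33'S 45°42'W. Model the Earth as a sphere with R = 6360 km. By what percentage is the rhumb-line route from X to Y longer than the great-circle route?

Great circle: σ = 0.7420 rad → d_gc = Rσ = 4719.3 km
Rhumb: Δφ = +0.4398, Δλ = -0.9326, Δψ = +0.6650, q = Δφ/Δψ = 0.6614 → d_rh = R√(Δφ²+q²Δλ²) = 4818.1 km
Excess = (4818.1 − 4719.3) / 4719.3 = 98.8 / 4719.3 = 2.09% ≈ 2.1%

2.1%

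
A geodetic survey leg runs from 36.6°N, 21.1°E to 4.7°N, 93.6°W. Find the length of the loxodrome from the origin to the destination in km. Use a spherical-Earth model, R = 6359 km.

Δψ = ln[tan(π/4+φ₂/2)/tan(π/4+φ₁/2)] = -0.6051;  Δφ = -0.5568 rad,  Δλ = -2.0019 rad
q = Δφ/Δψ = 0.9200
d = R·√(Δφ² + q²Δλ²) = 6359·1.92414 = 12236 km

12236 km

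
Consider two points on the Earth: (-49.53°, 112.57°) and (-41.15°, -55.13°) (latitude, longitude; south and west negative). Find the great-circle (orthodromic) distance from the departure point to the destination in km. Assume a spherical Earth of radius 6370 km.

9859 km

Haversine: a = sin²(Δφ/2)+cos φ₁ cos φ₂ sin²(Δλ/2) = 0.48846;  σ = 2·atan2(√a,√(1−a))
σ = 88.677° → d = Rσ = 6370·1.54771 = 9859 km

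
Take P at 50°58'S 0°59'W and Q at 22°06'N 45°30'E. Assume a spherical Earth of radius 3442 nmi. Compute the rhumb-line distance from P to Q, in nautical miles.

5044 nmi

Δψ = ln[tan(π/4+φ₂/2)/tan(π/4+φ₁/2)] = +1.4329;  Δφ = +1.2753 rad,  Δλ = +0.8113 rad
q = Δφ/Δψ = 0.8900
d = R·√(Δφ² + q²Δλ²) = 3442·1.46548 = 5044 nmi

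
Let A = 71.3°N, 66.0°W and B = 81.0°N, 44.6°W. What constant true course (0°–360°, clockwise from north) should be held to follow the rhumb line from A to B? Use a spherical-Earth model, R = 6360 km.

Meridional parts: M(φ₁)=+1.8039, M(φ₂)=+2.5421 → ΔM = +0.7382;  Δλ = +0.3735 rad
tan C = Δλ / ΔM = +0.5060 → C = 26.84°

26.8°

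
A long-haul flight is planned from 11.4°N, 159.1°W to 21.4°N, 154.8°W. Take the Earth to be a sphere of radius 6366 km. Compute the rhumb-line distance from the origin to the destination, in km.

Δψ = ln[tan(π/4+φ₂/2)/tan(π/4+φ₁/2)] = +0.1822;  Δφ = +0.1745 rad,  Δλ = +0.0750 rad
q = Δφ/Δψ = 0.9579
d = R·√(Δφ² + q²Δλ²) = 6366·0.18876 = 1202 km

1202 km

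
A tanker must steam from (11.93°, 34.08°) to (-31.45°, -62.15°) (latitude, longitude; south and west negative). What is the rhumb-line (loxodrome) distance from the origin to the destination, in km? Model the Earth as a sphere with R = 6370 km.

Δψ = ln[tan(π/4+φ₂/2)/tan(π/4+φ₁/2)] = -0.7885;  Δφ = -0.7571 rad,  Δλ = -1.6795 rad
q = Δφ/Δψ = 0.9602
d = R·√(Δφ² + q²Δλ²) = 6370·1.78161 = 11349 km

11349 km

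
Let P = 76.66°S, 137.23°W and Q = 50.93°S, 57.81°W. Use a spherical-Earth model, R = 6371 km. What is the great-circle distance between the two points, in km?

Haversine: a = sin²(Δφ/2)+cos φ₁ cos φ₂ sin²(Δλ/2) = 0.10894;  σ = 2·atan2(√a,√(1−a))
σ = 38.544° → d = Rσ = 6371·0.67272 = 4286 km

4286 km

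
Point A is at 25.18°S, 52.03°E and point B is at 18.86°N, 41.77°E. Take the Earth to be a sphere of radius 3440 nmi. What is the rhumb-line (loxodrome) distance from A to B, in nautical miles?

Rhumb course C = atan2(Δλ, Δψ) with Δψ = ln[tan(π/4+φ₂/2)/tan(π/4+φ₁/2)] = +0.7896, Δλ = -0.1791 → C = 347.22°
d = R·|Δφ| / |cos C| = 3440·0.76864 / 0.97524 = 2711 nmi

2711 nmi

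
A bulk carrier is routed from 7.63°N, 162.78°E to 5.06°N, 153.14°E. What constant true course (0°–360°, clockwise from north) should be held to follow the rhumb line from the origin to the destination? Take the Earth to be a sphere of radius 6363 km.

Δψ = ln[tan(π/4+φ₂/2)/tan(π/4+φ₁/2)] = -0.0451
Δλ = -0.1682 rad (taken the short way round)
course = atan2(Δλ, Δψ) = 254.98°

255.0°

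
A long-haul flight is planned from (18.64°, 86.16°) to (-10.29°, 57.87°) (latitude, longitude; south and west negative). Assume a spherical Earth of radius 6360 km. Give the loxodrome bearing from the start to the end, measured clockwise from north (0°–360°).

Δψ = ln[tan(π/4+φ₂/2)/tan(π/4+φ₁/2)] = -0.5118
Δλ = -0.4938 rad (taken the short way round)
course = atan2(Δλ, Δψ) = 223.97°

224.0°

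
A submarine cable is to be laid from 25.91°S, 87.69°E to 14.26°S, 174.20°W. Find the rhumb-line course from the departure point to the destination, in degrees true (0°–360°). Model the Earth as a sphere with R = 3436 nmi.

82.8°

Meridional parts: M(φ₁)=-0.4685, M(φ₂)=-0.2515 → ΔM = +0.2170;  Δλ = +1.7123 rad
tan C = Δλ / ΔM = +7.8920 → C = 82.78°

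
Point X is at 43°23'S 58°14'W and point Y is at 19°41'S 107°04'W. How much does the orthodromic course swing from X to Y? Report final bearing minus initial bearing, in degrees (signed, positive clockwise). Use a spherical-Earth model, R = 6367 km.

+27.3°

Initial bearing θ₁ = atan2(sin Δλ cos φ₂, cos φ₁ sin φ₂ − sin φ₁ cos φ₂ cos Δλ) = 284.32°
Final bearing θ₂ = (initial bearing from the destination back to the start) + 180° = 311.59°
Δθ = θ₂ − θ₁ = +27.3°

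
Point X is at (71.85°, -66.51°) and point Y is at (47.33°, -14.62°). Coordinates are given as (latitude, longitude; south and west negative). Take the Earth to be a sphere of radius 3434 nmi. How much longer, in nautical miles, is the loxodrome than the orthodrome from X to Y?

Great circle: cos σ = sin φ₁ sin φ₂ + cos φ₁ cos φ₂ cos Δλ,  σ = 0.5935 rad → d_gc = 2038.1 nmi
Rhumb line: Δψ = -0.8942, q = Δφ/Δψ = 0.4786, d_rh = R√(Δφ²+q²Δλ²) = 2091.7 nmi
Excess = 2091.7 − 2038.1 = 53.6 ≈ 54 nmi

54 nmi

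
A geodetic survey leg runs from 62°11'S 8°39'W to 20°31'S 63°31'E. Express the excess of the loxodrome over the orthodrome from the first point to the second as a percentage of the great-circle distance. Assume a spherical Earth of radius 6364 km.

Great circle: σ = 1.1109 rad → d_gc = Rσ = 7070.0 km
Rhumb: Δφ = +0.7272, Δλ = +1.2595, Δψ = +1.0298, q = Δφ/Δψ = 0.7062 → d_rh = R√(Δφ²+q²Δλ²) = 7311.5 km
Excess = (7311.5 − 7070.0) / 7070.0 = 241.5 / 7070.0 = 3.42% ≈ 3.4%

3.4%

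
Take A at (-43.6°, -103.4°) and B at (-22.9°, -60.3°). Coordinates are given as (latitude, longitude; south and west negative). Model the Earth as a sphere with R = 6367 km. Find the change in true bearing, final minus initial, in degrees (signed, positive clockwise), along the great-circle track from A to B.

-24.8°

At departure: θ₁ = atan2(sin Δλ cos φ₂, cos φ₁ sin φ₂ − sin φ₁ cos φ₂ cos Δλ) = 73.87°
At arrival: θ₂ = atan2(sin Δλ cos φ₁, −cos φ₂ sin φ₁ + sin φ₂ cos φ₁ cos Δλ) = 49.04°
Δθ = θ₂ − θ₁ = -24.8°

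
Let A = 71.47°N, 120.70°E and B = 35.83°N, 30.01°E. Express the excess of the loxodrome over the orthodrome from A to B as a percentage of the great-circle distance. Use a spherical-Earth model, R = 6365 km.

Great circle: σ = 0.9861 rad → d_gc = Rσ = 6276.6 km
Rhumb: Δφ = -0.6220, Δλ = -1.5828, Δψ = -1.1426, q = Δφ/Δψ = 0.5444 → d_rh = R√(Δφ²+q²Δλ²) = 6764.5 km
Excess = (6764.5 − 6276.6) / 6276.6 = 487.9 / 6276.6 = 7.77% ≈ 7.8%

7.8%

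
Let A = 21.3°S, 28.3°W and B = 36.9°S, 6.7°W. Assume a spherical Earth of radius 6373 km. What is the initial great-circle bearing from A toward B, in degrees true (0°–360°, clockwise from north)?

134.5°

θ = atan2( sin Δλ·cos φ₂ ,  cos φ₁ sin φ₂ − sin φ₁ cos φ₂ cos Δλ )
  = atan2(+0.2944, -0.2893) = 134.50°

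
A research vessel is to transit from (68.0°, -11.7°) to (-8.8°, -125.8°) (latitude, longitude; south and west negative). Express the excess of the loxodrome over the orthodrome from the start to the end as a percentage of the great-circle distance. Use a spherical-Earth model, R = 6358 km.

7.3%

Great circle: σ = 1.8682 rad → d_gc = Rσ = 11877.8 km
Rhumb: Δφ = -1.3404, Δλ = -1.9914, Δψ = -1.7921, q = Δφ/Δψ = 0.7479 → d_rh = R√(Δφ²+q²Δλ²) = 12740.2 km
Excess = (12740.2 − 11877.8) / 11877.8 = 862.4 / 11877.8 = 7.26% ≈ 7.3%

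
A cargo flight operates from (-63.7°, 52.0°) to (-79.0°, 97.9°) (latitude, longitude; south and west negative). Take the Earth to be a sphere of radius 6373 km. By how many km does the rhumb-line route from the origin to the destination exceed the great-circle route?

54 km

Great circle: cos σ = sin φ₁ sin φ₂ + cos φ₁ cos φ₂ cos Δλ,  σ = 0.3515 rad → d_gc = 2240.3 km
Rhumb line: Δψ = -0.8864, q = Δφ/Δψ = 0.3013, d_rh = R√(Δφ²+q²Δλ²) = 2293.9 km
Excess = 2293.9 − 2240.3 = 53.6 ≈ 54 km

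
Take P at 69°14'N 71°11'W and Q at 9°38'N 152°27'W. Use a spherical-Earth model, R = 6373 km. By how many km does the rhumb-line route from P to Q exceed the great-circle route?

380 km

Great circle: cos σ = sin φ₁ sin φ₂ + cos φ₁ cos φ₂ cos Δλ,  σ = 1.3597 rad → d_gc = 8665.3 km
Rhumb line: Δψ = -1.5281, q = Δφ/Δψ = 0.6807, d_rh = R√(Δφ²+q²Δλ²) = 9045.0 km
Excess = 9045.0 − 8665.3 = 379.7 ≈ 380 km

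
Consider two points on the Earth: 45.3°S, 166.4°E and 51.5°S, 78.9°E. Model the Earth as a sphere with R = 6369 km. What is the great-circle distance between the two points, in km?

6100 km

Haversine: a = sin²(Δφ/2)+cos φ₁ cos φ₂ sin²(Δλ/2) = 0.21231;  σ = 2·atan2(√a,√(1−a))
σ = 54.874° → d = Rσ = 6369·0.95773 = 6100 km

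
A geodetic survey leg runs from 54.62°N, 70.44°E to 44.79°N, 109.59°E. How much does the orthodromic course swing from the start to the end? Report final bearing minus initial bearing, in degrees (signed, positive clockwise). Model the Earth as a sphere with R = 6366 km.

Initial bearing θ₁ = atan2(sin Δλ cos φ₂, cos φ₁ sin φ₂ − sin φ₁ cos φ₂ cos Δλ) = 95.21°
Final bearing θ₂ = (initial bearing from the destination back to the start) + 180° = 125.66°
Δθ = θ₂ − θ₁ = +30.5°

+30.5°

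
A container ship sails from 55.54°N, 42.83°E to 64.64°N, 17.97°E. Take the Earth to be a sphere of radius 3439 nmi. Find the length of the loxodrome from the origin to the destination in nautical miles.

919 nmi

Rhumb course C = atan2(Δλ, Δψ) with Δψ = ln[tan(π/4+φ₂/2)/tan(π/4+φ₁/2)] = +0.3209, Δλ = -0.4339 → C = 306.49°
d = R·|Δφ| / |cos C| = 3439·0.15882 / 0.59464 = 919 nmi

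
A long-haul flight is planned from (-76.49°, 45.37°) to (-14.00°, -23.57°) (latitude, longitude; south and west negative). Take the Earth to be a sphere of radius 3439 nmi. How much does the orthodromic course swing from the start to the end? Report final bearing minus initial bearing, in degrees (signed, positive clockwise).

+59.4°

At departure: θ₁ = atan2(sin Δλ cos φ₂, cos φ₁ sin φ₂ − sin φ₁ cos φ₂ cos Δλ) = 287.33°
At arrival: θ₂ = atan2(sin Δλ cos φ₁, −cos φ₂ sin φ₁ + sin φ₂ cos φ₁ cos Δλ) = 346.71°
Δθ = θ₂ − θ₁ = +59.4°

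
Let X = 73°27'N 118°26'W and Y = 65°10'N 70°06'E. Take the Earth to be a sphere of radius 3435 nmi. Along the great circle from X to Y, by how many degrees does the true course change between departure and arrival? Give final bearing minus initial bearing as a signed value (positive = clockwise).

Initial bearing θ₁ = atan2(sin Δλ cos φ₂, cos φ₁ sin φ₂ − sin φ₁ cos φ₂ cos Δλ) = 354.58°
Final bearing θ₂ = (initial bearing from the destination back to the start) + 180° = 183.67°
Δθ = θ₂ − θ₁ = -170.9°

-170.9°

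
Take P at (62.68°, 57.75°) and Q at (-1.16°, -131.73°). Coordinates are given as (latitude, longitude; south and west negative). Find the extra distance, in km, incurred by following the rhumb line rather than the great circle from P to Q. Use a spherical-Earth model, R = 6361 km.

Great circle: cos σ = sin φ₁ sin φ₂ + cos φ₁ cos φ₂ cos Δλ,  σ = 2.0608 rad → d_gc = 13108.4 km
Rhumb line: Δψ = -1.4348, q = Δφ/Δψ = 0.7766, d_rh = R√(Δφ²+q²Δλ²) = 16320.6 km
Excess = 16320.6 − 13108.4 = 3212.2 ≈ 3212 km

3212 km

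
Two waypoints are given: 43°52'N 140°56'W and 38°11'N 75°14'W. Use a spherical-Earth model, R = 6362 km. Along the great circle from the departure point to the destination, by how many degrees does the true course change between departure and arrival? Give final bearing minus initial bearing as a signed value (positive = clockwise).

Initial bearing θ₁ = atan2(sin Δλ cos φ₂, cos φ₁ sin φ₂ − sin φ₁ cos φ₂ cos Δλ) = 72.82°
Final bearing θ₂ = (initial bearing from the destination back to the start) + 180° = 118.80°
Δθ = θ₂ − θ₁ = +46.0°

+46.0°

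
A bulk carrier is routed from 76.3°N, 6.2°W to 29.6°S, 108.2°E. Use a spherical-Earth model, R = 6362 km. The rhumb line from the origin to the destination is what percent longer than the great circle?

6.4%

Great circle: σ = 2.1712 rad → d_gc = Rσ = 13813.0 km
Rhumb: Δφ = -1.8483, Δλ = +1.9967, Δψ = -2.6605, q = Δφ/Δψ = 0.6947 → d_rh = R√(Δφ²+q²Δλ²) = 14702.1 km
Excess = (14702.1 − 13813.0) / 13813.0 = 889.1 / 13813.0 = 6.44% ≈ 6.4%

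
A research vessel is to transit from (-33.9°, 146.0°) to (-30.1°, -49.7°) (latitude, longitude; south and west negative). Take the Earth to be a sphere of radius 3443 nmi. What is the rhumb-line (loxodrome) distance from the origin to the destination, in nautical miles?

8373 nmi

Δψ = ln[tan(π/4+φ₂/2)/tan(π/4+φ₁/2)] = +0.0782;  Δφ = +0.0663 rad,  Δλ = +2.8676 rad
q = Δφ/Δψ = 0.8478
d = R·√(Δφ² + q²Δλ²) = 3443·2.43195 = 8373 nmi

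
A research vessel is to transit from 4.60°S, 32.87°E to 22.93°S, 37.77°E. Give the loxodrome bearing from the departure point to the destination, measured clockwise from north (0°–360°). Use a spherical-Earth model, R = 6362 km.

Meridional parts: M(φ₁)=-0.0804, M(φ₂)=-0.4113 → ΔM = -0.3310;  Δλ = +0.0855 rad
tan C = Δλ / ΔM = -0.2584 → C = 165.51°

165.5°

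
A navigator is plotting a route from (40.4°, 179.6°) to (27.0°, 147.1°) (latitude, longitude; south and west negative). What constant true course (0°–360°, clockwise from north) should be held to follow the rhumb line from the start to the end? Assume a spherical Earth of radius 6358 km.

Δψ = ln[tan(π/4+φ₂/2)/tan(π/4+φ₁/2)] = -0.2823
Δλ = -0.5672 rad (taken the short way round)
course = atan2(Δλ, Δψ) = 243.54°

243.5°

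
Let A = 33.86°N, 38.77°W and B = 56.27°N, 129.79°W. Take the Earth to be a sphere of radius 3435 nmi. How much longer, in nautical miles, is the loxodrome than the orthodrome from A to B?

Great circle: cos σ = sin φ₁ sin φ₂ + cos φ₁ cos φ₂ cos Δλ,  σ = 1.0982 rad → d_gc = 3772.4 nmi
Rhumb line: Δψ = +0.5648, q = Δφ/Δψ = 0.6925, d_rh = R√(Δφ²+q²Δλ²) = 4010.7 nmi
Excess = 4010.7 − 3772.4 = 238.3 ≈ 238 nmi

238 nmi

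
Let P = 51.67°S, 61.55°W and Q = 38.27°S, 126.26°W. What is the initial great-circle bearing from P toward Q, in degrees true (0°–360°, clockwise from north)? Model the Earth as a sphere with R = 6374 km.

θ = atan2( sin Δλ·cos φ₂ ,  cos φ₁ sin φ₂ − sin φ₁ cos φ₂ cos Δλ )
  = atan2(-0.7099, -0.1210) = 260.32°

260.3°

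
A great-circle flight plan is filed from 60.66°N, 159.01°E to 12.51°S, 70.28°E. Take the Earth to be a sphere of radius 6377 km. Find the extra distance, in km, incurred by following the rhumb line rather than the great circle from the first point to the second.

314 km

Great circle: cos σ = sin φ₁ sin φ₂ + cos φ₁ cos φ₂ cos Δλ,  σ = 1.7500 rad → d_gc = 11159.6 km
Rhumb line: Δψ = -1.5603, q = Δφ/Δψ = 0.8185, d_rh = R√(Δφ²+q²Δλ²) = 11474.0 km
Excess = 11474.0 − 11159.6 = 314.4 ≈ 314 km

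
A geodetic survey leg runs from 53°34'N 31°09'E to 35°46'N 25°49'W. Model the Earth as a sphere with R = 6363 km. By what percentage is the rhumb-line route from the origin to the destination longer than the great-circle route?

2.2%

Great circle: σ = 0.7482 rad → d_gc = Rσ = 4760.6 km
Rhumb: Δφ = -0.3107, Δλ = -0.9943, Δψ = -0.4421, q = Δφ/Δψ = 0.7027 → d_rh = R√(Δφ²+q²Δλ²) = 4865.1 km
Excess = (4865.1 − 4760.6) / 4760.6 = 104.5 / 4760.6 = 2.20% ≈ 2.2%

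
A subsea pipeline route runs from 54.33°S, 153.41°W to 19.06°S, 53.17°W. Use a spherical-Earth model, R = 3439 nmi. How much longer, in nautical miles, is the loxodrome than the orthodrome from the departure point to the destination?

Great circle: cos σ = sin φ₁ sin φ₂ + cos φ₁ cos φ₂ cos Δλ,  σ = 1.4027 rad → d_gc = 4823.9 nmi
Rhumb line: Δψ = +0.7950, q = Δφ/Δψ = 0.7743, d_rh = R√(Δφ²+q²Δλ²) = 5116.9 nmi
Excess = 5116.9 − 4823.9 = 293.0 ≈ 293 nmi

293 nmi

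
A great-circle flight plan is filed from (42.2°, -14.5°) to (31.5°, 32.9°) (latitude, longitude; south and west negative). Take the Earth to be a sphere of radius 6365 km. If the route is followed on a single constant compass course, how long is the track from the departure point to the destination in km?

4366 km

Rhumb course C = atan2(Δλ, Δψ) with Δψ = ln[tan(π/4+φ₂/2)/tan(π/4+φ₁/2)] = -0.2341, Δλ = +0.8273 → C = 105.80°
d = R·|Δφ| / |cos C| = 6365·0.18675 / 0.27228 = 4366 km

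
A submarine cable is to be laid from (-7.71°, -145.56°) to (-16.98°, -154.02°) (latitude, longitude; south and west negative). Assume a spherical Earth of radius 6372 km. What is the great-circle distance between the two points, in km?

cos σ = sin φ₁ sin φ₂ + cos φ₁ cos φ₂ cos Δλ
      = sin(-7.71°)sin(-16.98°) + cos(-7.71°)cos(-16.98°)cos(-8.46°) = 0.9766
σ = 12.412° → d = Rσ = 6372·0.21663 = 1380 km

1380 km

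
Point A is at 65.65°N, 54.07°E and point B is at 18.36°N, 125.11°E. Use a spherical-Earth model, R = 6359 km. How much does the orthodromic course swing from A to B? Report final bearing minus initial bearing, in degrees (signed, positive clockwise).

+55.1°

Initial bearing θ₁ = atan2(sin Δλ cos φ₂, cos φ₁ sin φ₂ − sin φ₁ cos φ₂ cos Δλ) = 99.55°
Final bearing θ₂ = (initial bearing from the destination back to the start) + 180° = 154.63°
Δθ = θ₂ − θ₁ = +55.1°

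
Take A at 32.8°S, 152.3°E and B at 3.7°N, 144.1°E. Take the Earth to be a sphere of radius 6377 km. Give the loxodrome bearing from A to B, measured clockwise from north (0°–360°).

348.0°

Δψ = ln[tan(π/4+φ₂/2)/tan(π/4+φ₁/2)] = +0.6712
Δλ = -0.1431 rad (taken the short way round)
course = atan2(Δλ, Δψ) = 347.96°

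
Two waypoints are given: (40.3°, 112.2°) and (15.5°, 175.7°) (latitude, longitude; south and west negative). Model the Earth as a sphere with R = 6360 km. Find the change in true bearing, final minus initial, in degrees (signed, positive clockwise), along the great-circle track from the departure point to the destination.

+33.0°

At departure: θ₁ = atan2(sin Δλ cos φ₂, cos φ₁ sin φ₂ − sin φ₁ cos φ₂ cos Δλ) = 94.92°
At arrival: θ₂ = atan2(sin Δλ cos φ₁, −cos φ₂ sin φ₁ + sin φ₂ cos φ₁ cos Δλ) = 127.95°
Δθ = θ₂ − θ₁ = +33.0°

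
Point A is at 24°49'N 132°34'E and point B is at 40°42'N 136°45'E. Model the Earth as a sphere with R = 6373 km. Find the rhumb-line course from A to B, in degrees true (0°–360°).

12.4°

Meridional parts: M(φ₁)=+0.4473, M(φ₂)=+0.7789 → ΔM = +0.3316;  Δλ = +0.0730 rad
tan C = Δλ / ΔM = +0.2202 → C = 12.42°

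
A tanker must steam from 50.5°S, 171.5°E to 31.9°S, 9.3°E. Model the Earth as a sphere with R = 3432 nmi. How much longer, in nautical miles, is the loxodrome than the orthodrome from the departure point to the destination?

1557 nmi

Great circle: cos σ = sin φ₁ sin φ₂ + cos φ₁ cos φ₂ cos Δλ,  σ = 1.6774 rad → d_gc = 5756.8 nmi
Rhumb line: Δψ = +0.4364, q = Δφ/Δψ = 0.7440, d_rh = R√(Δφ²+q²Δλ²) = 7313.5 nmi
Excess = 7313.5 − 5756.8 = 1556.7 ≈ 1557 nmi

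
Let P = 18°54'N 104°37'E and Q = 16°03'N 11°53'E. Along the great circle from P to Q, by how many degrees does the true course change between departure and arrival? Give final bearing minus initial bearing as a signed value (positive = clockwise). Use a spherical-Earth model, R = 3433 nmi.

-35.0°

At departure: θ₁ = atan2(sin Δλ cos φ₂, cos φ₁ sin φ₂ − sin φ₁ cos φ₂ cos Δλ) = 286.06°
At arrival: θ₂ = atan2(sin Δλ cos φ₁, −cos φ₂ sin φ₁ + sin φ₂ cos φ₁ cos Δλ) = 251.09°
Δθ = θ₂ − θ₁ = -35.0°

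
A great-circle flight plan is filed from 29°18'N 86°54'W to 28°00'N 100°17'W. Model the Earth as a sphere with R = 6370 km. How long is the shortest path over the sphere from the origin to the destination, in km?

1313 km

Haversine: a = sin²(Δφ/2)+cos φ₁ cos φ₂ sin²(Δλ/2) = 0.01058;  σ = 2·atan2(√a,√(1−a))
σ = 11.810° → d = Rσ = 6370·0.20612 = 1313 km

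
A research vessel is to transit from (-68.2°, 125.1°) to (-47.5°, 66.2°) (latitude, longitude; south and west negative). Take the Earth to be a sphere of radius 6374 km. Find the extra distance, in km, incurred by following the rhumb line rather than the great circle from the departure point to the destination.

Great circle: cos σ = sin φ₁ sin φ₂ + cos φ₁ cos φ₂ cos Δλ,  σ = 0.6195 rad → d_gc = 3948.9 km
Rhumb line: Δψ = +0.7028, q = Δφ/Δψ = 0.5141, d_rh = R√(Δφ²+q²Δλ²) = 4080.3 km
Excess = 4080.3 − 3948.9 = 131.4 ≈ 131 km

131 km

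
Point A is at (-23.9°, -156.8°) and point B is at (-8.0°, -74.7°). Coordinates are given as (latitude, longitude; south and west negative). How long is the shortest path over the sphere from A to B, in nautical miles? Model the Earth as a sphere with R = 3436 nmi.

Haversine: a = sin²(Δφ/2)+cos φ₁ cos φ₂ sin²(Δλ/2) = 0.40959;  σ = 2·atan2(√a,√(1−a))
σ = 79.582° → d = Rσ = 3436·1.38898 = 4773 nmi

4773 nmi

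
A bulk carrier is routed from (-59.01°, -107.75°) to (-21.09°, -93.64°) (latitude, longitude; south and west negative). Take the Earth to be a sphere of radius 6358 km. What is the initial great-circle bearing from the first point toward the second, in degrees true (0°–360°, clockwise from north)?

21.1°

θ = atan2( sin Δλ·cos φ₂ ,  cos φ₁ sin φ₂ − sin φ₁ cos φ₂ cos Δλ )
  = atan2(+0.2275, +0.5904) = 21.07°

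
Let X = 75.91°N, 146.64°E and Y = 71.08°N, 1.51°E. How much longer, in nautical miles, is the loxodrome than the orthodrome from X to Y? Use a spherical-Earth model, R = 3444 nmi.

585 nmi

Great circle: cos σ = sin φ₁ sin φ₂ + cos φ₁ cos φ₂ cos Δλ,  σ = 0.5496 rad → d_gc = 1892.7 nmi
Rhumb line: Δψ = -0.2988, q = Δφ/Δψ = 0.2821, d_rh = R√(Δφ²+q²Δλ²) = 2477.9 nmi
Excess = 2477.9 − 1892.7 = 585.2 ≈ 585 nmi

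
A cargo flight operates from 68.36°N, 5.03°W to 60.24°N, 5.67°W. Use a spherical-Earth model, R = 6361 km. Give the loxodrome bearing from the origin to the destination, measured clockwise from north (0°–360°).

181.9°

Δψ = ln[tan(π/4+φ₂/2)/tan(π/4+φ₁/2)] = -0.3295
Δλ = -0.0112 rad (taken the short way round)
course = atan2(Δλ, Δψ) = 181.94°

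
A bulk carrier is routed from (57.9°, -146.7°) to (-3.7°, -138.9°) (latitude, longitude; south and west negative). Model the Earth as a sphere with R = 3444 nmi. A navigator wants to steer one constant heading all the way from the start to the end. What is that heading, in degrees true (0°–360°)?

174.1°

Δψ = ln[tan(π/4+φ₂/2)/tan(π/4+φ₁/2)] = -1.3105
Δλ = +0.1361 rad (taken the short way round)
course = atan2(Δλ, Δψ) = 174.07°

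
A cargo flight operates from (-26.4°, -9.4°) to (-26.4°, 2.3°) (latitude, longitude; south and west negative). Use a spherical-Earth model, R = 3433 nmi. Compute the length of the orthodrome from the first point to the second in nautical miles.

cos σ = sin φ₁ sin φ₂ + cos φ₁ cos φ₂ cos Δλ
      = sin(-26.40°)sin(-26.40°) + cos(-26.40°)cos(-26.40°)cos(11.70°) = 0.9833
σ = 10.476° → d = Rσ = 3433·0.18284 = 628 nmi

628 nmi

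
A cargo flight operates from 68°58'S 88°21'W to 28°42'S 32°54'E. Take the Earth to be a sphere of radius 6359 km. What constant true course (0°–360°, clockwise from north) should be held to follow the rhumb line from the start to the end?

61.3°

Δψ = ln[tan(π/4+φ₂/2)/tan(π/4+φ₁/2)] = +1.1607
Δλ = +2.1162 rad (taken the short way round)
course = atan2(Δλ, Δψ) = 61.26°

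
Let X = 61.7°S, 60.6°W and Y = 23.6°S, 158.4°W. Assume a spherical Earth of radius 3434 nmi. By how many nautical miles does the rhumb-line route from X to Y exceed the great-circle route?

Great circle: cos σ = sin φ₁ sin φ₂ + cos φ₁ cos φ₂ cos Δλ,  σ = 1.2729 rad → d_gc = 4371.0 nmi
Rhumb line: Δψ = +0.9538, q = Δφ/Δψ = 0.6972, d_rh = R√(Δφ²+q²Δλ²) = 4681.2 nmi
Excess = 4681.2 − 4371.0 = 310.2 ≈ 310 nmi

310 nmi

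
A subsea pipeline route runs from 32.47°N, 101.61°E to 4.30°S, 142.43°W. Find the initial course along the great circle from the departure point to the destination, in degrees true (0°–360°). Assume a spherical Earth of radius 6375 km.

79.2°

N = sin Δλ·cos φ₂ = +0.8966;  D = cos φ₁ sin φ₂ − sin φ₁ cos φ₂ cos Δλ = +0.1711
initial course = atan2(N, D) = 79.20°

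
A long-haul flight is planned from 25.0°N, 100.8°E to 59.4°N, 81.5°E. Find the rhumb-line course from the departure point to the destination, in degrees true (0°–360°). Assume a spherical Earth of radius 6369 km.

Δψ = ln[tan(π/4+φ₂/2)/tan(π/4+φ₁/2)] = +0.8453
Δλ = -0.3368 rad (taken the short way round)
course = atan2(Δλ, Δψ) = 338.27°

338.3°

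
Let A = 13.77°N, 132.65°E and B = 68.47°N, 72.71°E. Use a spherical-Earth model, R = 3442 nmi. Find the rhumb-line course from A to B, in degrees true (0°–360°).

Meridional parts: M(φ₁)=+0.2427, M(φ₂)=+1.6601 → ΔM = +1.4174;  Δλ = -1.0462 rad
tan C = Δλ / ΔM = -0.7381 → C = 323.57°

323.6°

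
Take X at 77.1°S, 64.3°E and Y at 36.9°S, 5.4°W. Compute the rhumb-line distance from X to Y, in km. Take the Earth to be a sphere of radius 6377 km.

Δψ = ln[tan(π/4+φ₂/2)/tan(π/4+φ₁/2)] = +1.4861;  Δφ = +0.7016 rad,  Δλ = -1.2165 rad
q = Δφ/Δψ = 0.4721
d = R·√(Δφ² + q²Δλ²) = 6377·0.90672 = 5782 km

5782 km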